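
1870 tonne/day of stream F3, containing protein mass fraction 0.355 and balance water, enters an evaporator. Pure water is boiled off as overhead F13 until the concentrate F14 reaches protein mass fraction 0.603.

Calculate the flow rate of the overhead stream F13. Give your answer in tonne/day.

protein is conserved: 1870×0.355 = 663.85 tonne/day all reports to the concentrate.
Concentrate = 663.85/(target fraction) = 1100.9 tonne/day.
Overhead = 1870 − 1100.9 = 769.09 tonne/day.

769.1 tonne/day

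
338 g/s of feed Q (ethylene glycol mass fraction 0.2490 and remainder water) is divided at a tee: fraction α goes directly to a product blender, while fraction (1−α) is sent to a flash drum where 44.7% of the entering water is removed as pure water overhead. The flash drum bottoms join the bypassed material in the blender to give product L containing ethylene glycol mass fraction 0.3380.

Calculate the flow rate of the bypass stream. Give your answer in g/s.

72.88 g/s

All 338×0.249 = 84.162 g/s of ethylene glycol reaches L, so L = 84.162/0.338 = 249 g/s and vapour = 89 g/s.
The evaporator receives (1−α)·338 of feed at 0.751 water and removes 0.447 of that water:
0.447×0.751×(1−α)×338 = 89
(1−α) = 89/113.47 = 0.7844;  α = 0.2156.
Bypass flow = 0.2156×338 = 72.88 g/s.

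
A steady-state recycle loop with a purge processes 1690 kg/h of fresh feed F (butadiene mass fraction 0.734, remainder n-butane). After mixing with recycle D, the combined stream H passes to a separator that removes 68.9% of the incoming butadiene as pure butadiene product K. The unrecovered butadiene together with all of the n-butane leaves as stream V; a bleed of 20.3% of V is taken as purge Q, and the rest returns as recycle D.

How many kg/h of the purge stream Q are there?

n-butane enters only via F and leaves only via the purge: 1690×0.266 = 0.203×(n-butane in V), and the separator passes all n-butane, so n-butane in H = n-butane in V = 2214.5 kg/h.
butadiene in H: m_A = 1690×0.734 + (1−0.203)·(1−0.689)·m_A, so m_A = 1240.5/0.7521 = 1649.3 kg/h.
V = (1−0.689)×1649.3 + 2214.5 = 2727.4 kg/h.
Purge Q = 0.203×2727.4 = 553.66 kg/h.

553.7 kg/h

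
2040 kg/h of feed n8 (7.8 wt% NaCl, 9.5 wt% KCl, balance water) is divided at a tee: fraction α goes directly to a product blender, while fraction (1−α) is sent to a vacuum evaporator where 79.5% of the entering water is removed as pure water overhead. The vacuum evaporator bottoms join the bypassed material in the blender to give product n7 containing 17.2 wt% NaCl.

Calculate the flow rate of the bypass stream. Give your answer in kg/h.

All 2040×0.078 = 159.12 kg/h of NaCl reaches n7, so n7 = 159.12/0.172 = 925.12 kg/h and vapour = 1114.9 kg/h.
The evaporator receives (1−α)·2040 of feed at 0.827 water and removes 0.795 of that water:
0.795×0.827×(1−α)×2040 = 1114.9
(1−α) = 1114.9/1341.2 = 0.8312;  α = 0.1688.
Bypass flow = 0.1688×2040 = 344.27 kg/h.

344.3 kg/h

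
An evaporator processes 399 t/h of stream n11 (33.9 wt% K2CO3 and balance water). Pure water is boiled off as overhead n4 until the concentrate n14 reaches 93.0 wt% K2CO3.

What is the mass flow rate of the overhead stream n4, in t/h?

K2CO3 is conserved: 399×0.339 = 135.26 t/h all reports to the concentrate.
Concentrate = 135.26/(target fraction) = 145.44 t/h.
Overhead = 399 − 145.44 = 253.56 t/h.

253.6 t/h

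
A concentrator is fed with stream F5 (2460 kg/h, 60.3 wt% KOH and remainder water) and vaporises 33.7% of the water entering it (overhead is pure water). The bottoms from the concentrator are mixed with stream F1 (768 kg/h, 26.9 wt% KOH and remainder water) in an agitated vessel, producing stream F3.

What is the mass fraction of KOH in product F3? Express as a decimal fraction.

0.583

Vapour removed = 0.337×0.397×2460 = 329.12 kg/h; concentrate = 2130.9 kg/h.
KOH reaching the mixer = 1483.4 (from concentrate) + 768×0.269 = 1690 kg/h.
Product flow = 2130.9 + 768 = 2898.9 kg/h; KOH fraction = 0.583.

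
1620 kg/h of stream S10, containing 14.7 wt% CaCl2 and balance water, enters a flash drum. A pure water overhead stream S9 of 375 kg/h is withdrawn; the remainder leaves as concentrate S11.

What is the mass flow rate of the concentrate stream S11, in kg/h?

1245 kg/h

Concentrate = 1620 − 375 = 1245 kg/h.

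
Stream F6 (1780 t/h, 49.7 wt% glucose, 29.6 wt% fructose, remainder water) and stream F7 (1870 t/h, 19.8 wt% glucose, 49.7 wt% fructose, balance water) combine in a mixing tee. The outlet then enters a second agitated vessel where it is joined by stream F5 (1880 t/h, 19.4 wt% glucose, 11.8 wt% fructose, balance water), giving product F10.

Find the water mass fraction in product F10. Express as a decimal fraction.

Overall, product flow = 5530 t/h.
water in = 1780×0.207 + 1870×0.305 + 1880×0.688 = 2232.2 t/h.
water fraction in F10 = 0.4037.

0.4037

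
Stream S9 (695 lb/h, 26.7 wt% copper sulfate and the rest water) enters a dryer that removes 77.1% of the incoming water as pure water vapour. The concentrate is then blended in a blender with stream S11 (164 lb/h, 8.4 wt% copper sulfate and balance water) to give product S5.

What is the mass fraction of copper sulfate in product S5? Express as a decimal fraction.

Vapour removed = 0.771×0.733×695 = 392.77 lb/h; concentrate = 302.23 lb/h.
copper sulfate reaching the mixer = 185.56 (from concentrate) + 164×0.084 = 199.34 lb/h.
Product flow = 302.23 + 164 = 466.23 lb/h; copper sulfate fraction = 0.428.

0.428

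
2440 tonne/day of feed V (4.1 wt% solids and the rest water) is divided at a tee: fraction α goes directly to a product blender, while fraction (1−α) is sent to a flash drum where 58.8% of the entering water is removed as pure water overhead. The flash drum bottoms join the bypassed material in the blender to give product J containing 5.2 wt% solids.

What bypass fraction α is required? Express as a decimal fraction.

All 2440×0.041 = 100.04 tonne/day of solids reaches J, so J = 100.04/0.052 = 1923.8 tonne/day and vapour = 516.15 tonne/day.
The evaporator receives (1−α)·2440 of feed at 0.959 water and removes 0.588 of that water:
0.588×0.959×(1−α)×2440 = 516.15
(1−α) = 516.15/1375.9 = 0.3751;  α = 0.6249.

0.625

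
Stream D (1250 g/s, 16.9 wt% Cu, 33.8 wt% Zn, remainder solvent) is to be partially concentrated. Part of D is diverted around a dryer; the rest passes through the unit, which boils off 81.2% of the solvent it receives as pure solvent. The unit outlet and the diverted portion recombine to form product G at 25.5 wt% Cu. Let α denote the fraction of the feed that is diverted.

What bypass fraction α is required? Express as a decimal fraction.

0.158

All 1250×0.169 = 211.25 g/s of Cu reaches G, so G = 211.25/0.255 = 828.43 g/s and vapour = 421.57 g/s.
The evaporator receives (1−α)·1250 of feed at 0.493 solvent and removes 0.812 of that solvent:
0.812×0.493×(1−α)×1250 = 421.57
(1−α) = 421.57/500.4 = 0.8425;  α = 0.1575.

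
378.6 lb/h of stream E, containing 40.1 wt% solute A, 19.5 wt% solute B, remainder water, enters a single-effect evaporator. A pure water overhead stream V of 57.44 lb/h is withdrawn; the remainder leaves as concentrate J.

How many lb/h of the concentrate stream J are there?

321.2 lb/h

Concentrate = 378.6 − 57.44 = 321.16 lb/h.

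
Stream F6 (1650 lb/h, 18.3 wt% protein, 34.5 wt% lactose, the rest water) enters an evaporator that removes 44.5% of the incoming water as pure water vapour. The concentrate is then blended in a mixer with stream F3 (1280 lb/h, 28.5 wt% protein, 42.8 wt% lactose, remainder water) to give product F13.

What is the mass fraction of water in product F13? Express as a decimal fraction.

0.3095

Vapour removed = 0.445×0.472×1650 = 346.57 lb/h; concentrate = 1303.4 lb/h.
water reaching the mixer = 432.23 (from concentrate) + 1280×0.287 = 799.59 lb/h.
Product flow = 1303.4 + 1280 = 2583.4 lb/h; water fraction = 0.3095.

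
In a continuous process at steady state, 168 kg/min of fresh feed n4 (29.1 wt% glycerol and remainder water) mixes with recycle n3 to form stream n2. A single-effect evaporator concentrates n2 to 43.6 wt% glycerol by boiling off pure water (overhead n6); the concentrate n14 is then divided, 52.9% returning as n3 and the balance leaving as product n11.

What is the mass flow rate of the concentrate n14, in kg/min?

238.1 kg/min

Overall glycerol balance (none leaves overhead): glycerol in fresh feed = glycerol in product, i.e. 168×0.291 = (1−0.529)·n14·0.436.
n14 = 48.888/(0.436×0.471) = 238.06 kg/min.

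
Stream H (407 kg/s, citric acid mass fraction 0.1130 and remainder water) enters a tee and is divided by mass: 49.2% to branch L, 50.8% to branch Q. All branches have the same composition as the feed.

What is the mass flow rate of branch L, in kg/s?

Branch L flow = 0.492×407 = 200.24 kg/s.

200.2 kg/s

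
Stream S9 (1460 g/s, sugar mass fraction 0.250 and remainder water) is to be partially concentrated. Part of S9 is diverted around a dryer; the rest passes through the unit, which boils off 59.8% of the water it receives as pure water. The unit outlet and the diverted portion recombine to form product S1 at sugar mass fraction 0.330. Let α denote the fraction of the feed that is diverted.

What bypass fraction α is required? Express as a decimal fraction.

All 1460×0.250 = 365 g/s of sugar reaches S1, so S1 = 365/0.330 = 1106.1 g/s and vapour = 353.94 g/s.
The evaporator receives (1−α)·1460 of feed at 0.750 water and removes 0.598 of that water:
0.598×0.750×(1−α)×1460 = 353.94
(1−α) = 353.94/654.81 = 0.5405;  α = 0.4595.

0.459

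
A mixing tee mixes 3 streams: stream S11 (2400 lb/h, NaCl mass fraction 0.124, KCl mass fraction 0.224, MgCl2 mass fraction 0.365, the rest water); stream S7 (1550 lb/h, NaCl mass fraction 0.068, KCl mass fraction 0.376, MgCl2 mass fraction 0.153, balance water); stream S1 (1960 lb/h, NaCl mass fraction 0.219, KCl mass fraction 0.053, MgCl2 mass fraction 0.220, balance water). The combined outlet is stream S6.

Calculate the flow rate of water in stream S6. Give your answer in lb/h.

2309 lb/h

water out = water in = 2400×0.287 + 1550×0.403 + 1960×0.508 = 2309.1 lb/h.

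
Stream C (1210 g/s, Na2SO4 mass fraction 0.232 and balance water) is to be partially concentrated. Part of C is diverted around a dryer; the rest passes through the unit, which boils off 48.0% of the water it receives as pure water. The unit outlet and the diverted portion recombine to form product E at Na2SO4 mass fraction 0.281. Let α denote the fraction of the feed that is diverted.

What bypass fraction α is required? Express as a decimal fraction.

0.527

All 1210×0.232 = 280.72 g/s of Na2SO4 reaches E, so E = 280.72/0.281 = 999 g/s and vapour = 211 g/s.
The evaporator receives (1−α)·1210 of feed at 0.768 water and removes 0.480 of that water:
0.480×0.768×(1−α)×1210 = 211
(1−α) = 211/446.05 = 0.4730;  α = 0.5270.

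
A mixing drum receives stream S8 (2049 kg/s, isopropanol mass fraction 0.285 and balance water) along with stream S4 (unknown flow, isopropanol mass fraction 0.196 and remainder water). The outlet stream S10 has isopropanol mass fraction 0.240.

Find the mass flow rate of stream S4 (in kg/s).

2096 kg/s

Let S4 be the unknown flow. Total out = 2049 + S4.
isopropanol balance: 583.96 + 0.196·S4 = 0.240·(2049 + S4)
(0.196 − 0.240)·S4 = 0.240×2049 − 583.96 = -92.205
S4 = -92.205 / -0.044 = 2095.6 kg/s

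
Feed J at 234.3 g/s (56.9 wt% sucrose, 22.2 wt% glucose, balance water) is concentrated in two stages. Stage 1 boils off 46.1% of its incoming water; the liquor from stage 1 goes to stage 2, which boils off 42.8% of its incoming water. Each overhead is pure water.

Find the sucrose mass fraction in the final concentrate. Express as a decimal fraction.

0.665

water in feed = 234.3×0.209 = 48.969 g/s.
After stage 1: water left = (1−0.461)×48.969 = 26.394; stream total = 211.73 g/s.
After stage 2: water left = (1−0.428)×26.394 = 15.097; final concentrate = 200.43 g/s.
sucrose fraction = 133.32/200.43 = 0.665.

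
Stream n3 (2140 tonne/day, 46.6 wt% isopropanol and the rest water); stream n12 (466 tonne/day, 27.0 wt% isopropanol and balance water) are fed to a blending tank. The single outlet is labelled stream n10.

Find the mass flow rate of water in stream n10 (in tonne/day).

1483 tonne/day

water out = water in = 2140×0.534 + 466×0.730 = 1482.9 tonne/day.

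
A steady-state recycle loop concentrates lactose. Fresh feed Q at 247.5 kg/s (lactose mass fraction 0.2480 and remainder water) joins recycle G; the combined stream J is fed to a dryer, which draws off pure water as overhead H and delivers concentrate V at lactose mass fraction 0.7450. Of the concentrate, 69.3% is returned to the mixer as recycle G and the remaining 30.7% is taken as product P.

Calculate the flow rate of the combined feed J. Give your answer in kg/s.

Overall lactose balance (none leaves overhead): lactose in fresh feed = lactose in product, i.e. 247.5×0.248 = (1−0.693)·V·0.745.
V = 61.38/(0.745×0.307) = 268.37 kg/s.
Recycle G = 0.693×268.37 = 185.98 kg/s.
Combined feed J = 247.5 + 185.98 = 433.48 kg/s.

433.5 kg/s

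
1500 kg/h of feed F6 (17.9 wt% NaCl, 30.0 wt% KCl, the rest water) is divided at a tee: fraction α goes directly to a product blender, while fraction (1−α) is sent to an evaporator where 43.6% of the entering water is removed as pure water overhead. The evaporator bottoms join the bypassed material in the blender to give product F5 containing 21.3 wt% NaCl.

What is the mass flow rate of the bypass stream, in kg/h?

All 1500×0.179 = 268.5 kg/h of NaCl reaches F5, so F5 = 268.5/0.213 = 1260.6 kg/h and vapour = 239.44 kg/h.
The evaporator receives (1−α)·1500 of feed at 0.521 water and removes 0.436 of that water:
0.436×0.521×(1−α)×1500 = 239.44
(1−α) = 239.44/340.73 = 0.7027;  α = 0.2973.
Bypass flow = 0.2973×1500 = 445.94 kg/h.

445.9 kg/h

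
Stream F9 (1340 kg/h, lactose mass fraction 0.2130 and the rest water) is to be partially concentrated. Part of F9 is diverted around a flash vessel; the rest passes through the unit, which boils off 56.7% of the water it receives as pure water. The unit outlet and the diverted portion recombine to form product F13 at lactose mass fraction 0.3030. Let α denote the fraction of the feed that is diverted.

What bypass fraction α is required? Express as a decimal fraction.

All 1340×0.213 = 285.42 kg/h of lactose reaches F13, so F13 = 285.42/0.303 = 941.98 kg/h and vapour = 398.02 kg/h.
The evaporator receives (1−α)·1340 of feed at 0.787 water and removes 0.567 of that water:
0.567×0.787×(1−α)×1340 = 398.02
(1−α) = 398.02/597.95 = 0.6656;  α = 0.3344.

0.334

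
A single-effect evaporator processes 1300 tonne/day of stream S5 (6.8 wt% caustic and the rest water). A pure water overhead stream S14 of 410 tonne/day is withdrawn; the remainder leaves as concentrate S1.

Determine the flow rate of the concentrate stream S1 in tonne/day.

Concentrate = 1300 − 410 = 890 tonne/day.

890 tonne/day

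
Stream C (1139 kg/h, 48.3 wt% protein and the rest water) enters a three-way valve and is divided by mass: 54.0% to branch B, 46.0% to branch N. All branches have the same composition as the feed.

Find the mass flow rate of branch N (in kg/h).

Branch N flow = 0.460×1139 = 523.94 kg/h.

523.9 kg/h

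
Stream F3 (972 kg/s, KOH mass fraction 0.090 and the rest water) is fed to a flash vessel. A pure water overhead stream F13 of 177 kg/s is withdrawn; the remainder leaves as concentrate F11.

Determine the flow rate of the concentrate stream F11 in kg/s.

Concentrate = 972 − 177 = 795 kg/s.

795 kg/s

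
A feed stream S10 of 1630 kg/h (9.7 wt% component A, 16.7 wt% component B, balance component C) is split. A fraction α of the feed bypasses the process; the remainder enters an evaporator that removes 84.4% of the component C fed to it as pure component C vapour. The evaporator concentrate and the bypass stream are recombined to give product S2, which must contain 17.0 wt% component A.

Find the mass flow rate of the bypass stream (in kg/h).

All 1630×0.097 = 158.11 kg/h of component A reaches S2, so S2 = 158.11/0.170 = 930.06 kg/h and vapour = 699.94 kg/h.
The evaporator receives (1−α)·1630 of feed at 0.736 component C and removes 0.844 of that component C:
0.844×0.736×(1−α)×1630 = 699.94
(1−α) = 699.94/1012.5 = 0.6913;  α = 0.3087.
Bypass flow = 0.3087×1630 = 503.21 kg/h.

503.2 kg/h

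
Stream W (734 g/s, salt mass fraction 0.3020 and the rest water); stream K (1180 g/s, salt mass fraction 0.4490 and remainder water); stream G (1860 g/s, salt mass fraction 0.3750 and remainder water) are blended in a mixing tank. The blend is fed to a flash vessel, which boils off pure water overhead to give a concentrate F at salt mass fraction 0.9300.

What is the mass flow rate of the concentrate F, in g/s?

1558 g/s

salt entering = 734×0.302 + 1180×0.449 + 1860×0.375 = 1449 g/s.
All salt reports to F, so F = 1449/0.930 = 1558.1 g/s.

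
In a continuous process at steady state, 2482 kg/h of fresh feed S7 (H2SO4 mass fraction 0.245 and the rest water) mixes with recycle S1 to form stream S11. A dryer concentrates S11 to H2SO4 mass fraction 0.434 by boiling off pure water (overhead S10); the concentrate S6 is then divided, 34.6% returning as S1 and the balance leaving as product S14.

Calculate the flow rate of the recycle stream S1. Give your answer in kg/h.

741.3 kg/h

Overall H2SO4 balance (none leaves overhead): H2SO4 in fresh feed = H2SO4 in product, i.e. 2482×0.245 = (1−0.346)·S6·0.434.
S6 = 608.09/(0.434×0.654) = 2142.4 kg/h.
Recycle S1 = 0.346×2142.4 = 741.27 kg/h.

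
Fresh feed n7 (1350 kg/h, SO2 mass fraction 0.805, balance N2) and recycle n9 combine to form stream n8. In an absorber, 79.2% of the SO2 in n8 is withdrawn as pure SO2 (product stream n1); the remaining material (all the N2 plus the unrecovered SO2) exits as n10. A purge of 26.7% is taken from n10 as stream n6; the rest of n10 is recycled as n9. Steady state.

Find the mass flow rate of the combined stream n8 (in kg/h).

2268 kg/h

N2 enters only via n7 and leaves only via the purge: 1350×0.195 = 0.267×(N2 in n10), and the absorber passes all N2, so N2 in n8 = N2 in n10 = 985.96 kg/h.
SO2 in n8: m_A = 1350×0.805 + (1−0.267)·(1−0.792)·m_A, so m_A = 1086.8/0.8475 = 1282.2 kg/h.
n8 = 1282.2 + 985.96 = 2268.2 kg/h.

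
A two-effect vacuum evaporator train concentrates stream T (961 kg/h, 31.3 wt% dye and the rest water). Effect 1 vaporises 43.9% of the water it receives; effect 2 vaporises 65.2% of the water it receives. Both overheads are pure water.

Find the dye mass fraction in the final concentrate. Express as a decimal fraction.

0.7000

water in feed = 961×0.687 = 660.21 kg/h.
After stage 1: water left = (1−0.439)×660.21 = 370.38; stream total = 671.17 kg/h.
After stage 2: water left = (1−0.652)×370.38 = 128.89; final concentrate = 429.68 kg/h.
dye fraction = 300.79/429.68 = 0.7000.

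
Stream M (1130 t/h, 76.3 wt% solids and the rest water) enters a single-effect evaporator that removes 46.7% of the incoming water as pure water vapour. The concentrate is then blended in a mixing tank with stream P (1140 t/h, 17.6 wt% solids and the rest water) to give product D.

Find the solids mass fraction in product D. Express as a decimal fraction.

0.4955

Vapour removed = 0.467×0.237×1130 = 125.07 t/h; concentrate = 1004.9 t/h.
solids reaching the mixer = 862.19 (from concentrate) + 1140×0.176 = 1062.8 t/h.
Product flow = 1004.9 + 1140 = 2144.9 t/h; solids fraction = 0.4955.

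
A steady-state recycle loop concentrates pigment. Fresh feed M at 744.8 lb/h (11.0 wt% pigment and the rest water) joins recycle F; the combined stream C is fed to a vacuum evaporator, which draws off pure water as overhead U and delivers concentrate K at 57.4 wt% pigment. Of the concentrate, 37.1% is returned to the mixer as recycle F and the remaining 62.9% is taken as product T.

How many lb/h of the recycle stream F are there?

84.19 lb/h

Overall pigment balance (none leaves overhead): pigment in fresh feed = pigment in product, i.e. 744.8×0.110 = (1−0.371)·K·0.574.
K = 81.928/(0.574×0.629) = 226.92 lb/h.
Recycle F = 0.371×226.92 = 84.187 lb/h.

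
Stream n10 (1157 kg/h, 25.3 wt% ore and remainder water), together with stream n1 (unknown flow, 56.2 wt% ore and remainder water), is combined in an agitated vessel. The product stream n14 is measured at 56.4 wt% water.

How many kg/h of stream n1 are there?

Let n1 be the unknown flow. Total out = 1157 + n1.
water balance: 864.28 + 0.438·n1 = 0.564·(1157 + n1)
(0.438 − 0.564)·n1 = 0.564×1157 − 864.28 = -211.73
n1 = -211.73 / -0.126 = 1680.4 kg/h

1680 kg/h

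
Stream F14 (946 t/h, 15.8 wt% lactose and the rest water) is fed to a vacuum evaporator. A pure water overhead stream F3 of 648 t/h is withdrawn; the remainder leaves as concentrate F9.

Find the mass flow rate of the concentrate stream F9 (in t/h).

298 t/h

Concentrate = 946 − 648 = 298 t/h.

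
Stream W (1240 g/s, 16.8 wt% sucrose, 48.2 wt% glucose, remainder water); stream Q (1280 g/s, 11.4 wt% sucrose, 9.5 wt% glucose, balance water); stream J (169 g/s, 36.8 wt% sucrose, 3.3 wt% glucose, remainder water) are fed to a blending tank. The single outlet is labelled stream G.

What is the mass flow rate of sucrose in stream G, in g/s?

416.4 g/s

sucrose out = sucrose in = 1240×0.168 + 1280×0.114 + 169×0.368 = 416.43 g/s.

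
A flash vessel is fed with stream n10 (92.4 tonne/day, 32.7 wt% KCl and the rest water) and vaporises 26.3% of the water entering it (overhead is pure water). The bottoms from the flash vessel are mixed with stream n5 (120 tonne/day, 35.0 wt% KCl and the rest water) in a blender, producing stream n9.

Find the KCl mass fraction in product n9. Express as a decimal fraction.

Vapour removed = 0.263×0.673×92.4 = 16.355 tonne/day; concentrate = 76.045 tonne/day.
KCl reaching the mixer = 30.215 (from concentrate) + 120×0.350 = 72.215 tonne/day.
Product flow = 76.045 + 120 = 196.05 tonne/day; KCl fraction = 0.368.

0.368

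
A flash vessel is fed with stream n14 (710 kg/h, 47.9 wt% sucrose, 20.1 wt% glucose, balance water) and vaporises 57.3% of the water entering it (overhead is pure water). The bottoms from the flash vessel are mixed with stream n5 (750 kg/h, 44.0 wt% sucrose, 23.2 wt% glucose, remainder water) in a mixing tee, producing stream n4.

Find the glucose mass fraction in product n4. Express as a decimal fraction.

0.238

Vapour removed = 0.573×0.320×710 = 130.19 kg/h; concentrate = 579.81 kg/h.
glucose reaching the mixer = 142.71 (from concentrate) + 750×0.232 = 316.71 kg/h.
Product flow = 579.81 + 750 = 1329.8 kg/h; glucose fraction = 0.238.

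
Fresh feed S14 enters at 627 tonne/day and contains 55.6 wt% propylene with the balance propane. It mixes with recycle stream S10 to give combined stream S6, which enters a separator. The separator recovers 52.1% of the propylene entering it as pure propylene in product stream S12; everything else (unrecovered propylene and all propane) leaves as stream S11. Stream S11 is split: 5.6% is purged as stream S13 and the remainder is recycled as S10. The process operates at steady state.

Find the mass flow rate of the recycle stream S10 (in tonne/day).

4981 tonne/day

propane enters only via S14 and leaves only via the purge: 627×0.444 = 0.056×(propane in S11), and the separator passes all propane, so propane in S6 = propane in S11 = 4971.2 tonne/day.
propylene in S6: m_A = 627×0.556 + (1−0.056)·(1−0.521)·m_A, so m_A = 348.61/0.5478 = 636.36 tonne/day.
S11 = (1−0.521)×636.36 + 4971.2 = 5276 tonne/day.
Recycle S10 = (1−0.056)×5276 = 4980.6 tonne/day.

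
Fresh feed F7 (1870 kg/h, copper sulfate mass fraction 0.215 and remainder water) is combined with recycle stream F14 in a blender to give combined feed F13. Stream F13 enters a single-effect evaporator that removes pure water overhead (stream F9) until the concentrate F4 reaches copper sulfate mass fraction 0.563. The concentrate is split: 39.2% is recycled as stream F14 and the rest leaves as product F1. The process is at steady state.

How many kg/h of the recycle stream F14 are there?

460.4 kg/h

Overall copper sulfate balance (none leaves overhead): copper sulfate in fresh feed = copper sulfate in product, i.e. 1870×0.215 = (1−0.392)·F4·0.563.
F4 = 402.05/(0.563×0.608) = 1174.5 kg/h.
Recycle F14 = 0.392×1174.5 = 460.42 kg/h.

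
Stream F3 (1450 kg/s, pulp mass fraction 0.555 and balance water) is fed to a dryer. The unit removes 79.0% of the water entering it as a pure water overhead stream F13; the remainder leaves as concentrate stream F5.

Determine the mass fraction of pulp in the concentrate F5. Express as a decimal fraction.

0.856

pulp is not removed: 1450×0.555 = 804.75 kg/s of pulp enters F5.
water entering = 1450×0.445 = 645.25 kg/s; overhead removed = 0.790×645.25 = 509.75 kg/s.
Concentrate = 1450 − 509.75 = 940.25 kg/s.
Mass fraction = 804.75/940.25 = 0.856.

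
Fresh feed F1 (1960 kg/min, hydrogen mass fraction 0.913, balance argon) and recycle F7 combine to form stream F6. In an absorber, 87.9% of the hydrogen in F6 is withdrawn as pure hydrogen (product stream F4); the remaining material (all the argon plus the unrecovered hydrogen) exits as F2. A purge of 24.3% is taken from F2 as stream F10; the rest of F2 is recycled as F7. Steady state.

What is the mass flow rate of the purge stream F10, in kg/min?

228.4 kg/min

argon enters only via F1 and leaves only via the purge: 1960×0.087 = 0.243×(argon in F2), and the absorber passes all argon, so argon in F6 = argon in F2 = 701.73 kg/min.
hydrogen in F6: m_A = 1960×0.913 + (1−0.243)·(1−0.879)·m_A, so m_A = 1789.5/0.9084 = 1969.9 kg/min.
F2 = (1−0.879)×1969.9 + 701.73 = 940.09 kg/min.
Purge F10 = 0.243×940.09 = 228.44 kg/min.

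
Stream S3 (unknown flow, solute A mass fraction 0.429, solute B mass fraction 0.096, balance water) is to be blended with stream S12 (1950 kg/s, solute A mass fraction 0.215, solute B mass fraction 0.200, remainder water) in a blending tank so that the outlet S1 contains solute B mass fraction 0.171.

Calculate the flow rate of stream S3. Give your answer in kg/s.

754 kg/s

Let S3 be the unknown flow. Total out = 1950 + S3.
solute B balance: 390 + 0.096·S3 = 0.171·(1950 + S3)
(0.096 − 0.171)·S3 = 0.171×1950 − 390 = -56.55
S3 = -56.55 / -0.075 = 754 kg/s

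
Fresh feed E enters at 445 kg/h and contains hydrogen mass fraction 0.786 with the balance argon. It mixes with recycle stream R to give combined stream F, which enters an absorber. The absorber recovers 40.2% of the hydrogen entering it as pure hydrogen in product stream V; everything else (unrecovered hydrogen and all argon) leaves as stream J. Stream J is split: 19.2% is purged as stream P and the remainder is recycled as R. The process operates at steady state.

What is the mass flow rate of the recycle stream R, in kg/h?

argon enters only via E and leaves only via the purge: 445×0.214 = 0.192×(argon in J), and the absorber passes all argon, so argon in F = argon in J = 495.99 kg/h.
hydrogen in F: m_A = 445×0.786 + (1−0.192)·(1−0.402)·m_A, so m_A = 349.77/0.5168 = 676.78 kg/h.
J = (1−0.402)×676.78 + 495.99 = 900.7 kg/h.
Recycle R = (1−0.192)×900.7 = 727.77 kg/h.

727.8 kg/h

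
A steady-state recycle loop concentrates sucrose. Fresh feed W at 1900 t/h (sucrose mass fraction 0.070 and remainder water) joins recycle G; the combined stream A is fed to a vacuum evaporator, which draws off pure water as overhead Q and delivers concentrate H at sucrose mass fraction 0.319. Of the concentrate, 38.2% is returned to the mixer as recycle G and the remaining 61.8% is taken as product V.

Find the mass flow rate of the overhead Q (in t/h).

1483 t/h

Overall sucrose balance (none leaves overhead): sucrose in fresh feed = sucrose in product, i.e. 1900×0.070 = (1−0.382)·H·0.319.
H = 133/(0.319×0.618) = 674.64 t/h.
Recycle G = 0.382×674.64 = 257.71 t/h.
Combined feed A = 1900 + 257.71 = 2157.7 t/h.
Overhead Q = A − H = 2157.7 − 674.64 = 1483.1 t/h.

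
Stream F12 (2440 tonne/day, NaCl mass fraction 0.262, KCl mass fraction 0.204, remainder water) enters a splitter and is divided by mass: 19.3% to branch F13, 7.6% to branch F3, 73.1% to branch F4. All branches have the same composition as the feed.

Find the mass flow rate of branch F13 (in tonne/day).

470.9 tonne/day

Branch F13 flow = 0.193×2440 = 470.92 tonne/day.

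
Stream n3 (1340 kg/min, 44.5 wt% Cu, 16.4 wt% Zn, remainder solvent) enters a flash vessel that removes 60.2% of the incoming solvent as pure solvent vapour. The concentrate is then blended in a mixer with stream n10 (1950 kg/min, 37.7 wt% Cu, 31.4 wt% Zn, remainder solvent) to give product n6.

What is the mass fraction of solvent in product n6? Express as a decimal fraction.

0.273

Vapour removed = 0.602×0.391×1340 = 315.41 kg/min; concentrate = 1024.6 kg/min.
solvent reaching the mixer = 208.53 (from concentrate) + 1950×0.309 = 811.08 kg/min.
Product flow = 1024.6 + 1950 = 2974.6 kg/min; solvent fraction = 0.273.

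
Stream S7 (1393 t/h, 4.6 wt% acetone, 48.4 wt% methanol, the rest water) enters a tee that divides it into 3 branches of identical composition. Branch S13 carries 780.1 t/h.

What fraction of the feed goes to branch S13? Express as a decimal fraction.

0.560

Fraction to S13 = 780.1/1393 = 0.5600.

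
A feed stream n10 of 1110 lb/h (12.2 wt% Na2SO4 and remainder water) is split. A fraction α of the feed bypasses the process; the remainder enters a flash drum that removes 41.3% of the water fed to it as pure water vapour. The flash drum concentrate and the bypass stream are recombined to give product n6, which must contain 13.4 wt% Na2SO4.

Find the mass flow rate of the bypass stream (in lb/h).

All 1110×0.122 = 135.42 lb/h of Na2SO4 reaches n6, so n6 = 135.42/0.134 = 1010.6 lb/h and vapour = 99.403 lb/h.
The evaporator receives (1−α)·1110 of feed at 0.878 water and removes 0.413 of that water:
0.413×0.878×(1−α)×1110 = 99.403
(1−α) = 99.403/402.5 = 0.2470;  α = 0.7530.
Bypass flow = 0.7530×1110 = 835.87 lb/h.

835.9 lb/h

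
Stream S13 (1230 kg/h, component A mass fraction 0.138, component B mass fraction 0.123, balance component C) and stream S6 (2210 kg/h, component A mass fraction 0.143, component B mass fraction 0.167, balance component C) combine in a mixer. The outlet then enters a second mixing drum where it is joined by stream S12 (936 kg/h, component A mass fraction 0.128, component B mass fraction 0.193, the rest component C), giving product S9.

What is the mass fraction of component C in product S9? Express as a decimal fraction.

Overall, product flow = 4376 kg/h.
component C in = 1230×0.739 + 2210×0.690 + 936×0.679 = 3069.4 kg/h.
component C fraction in S9 = 0.701.

0.701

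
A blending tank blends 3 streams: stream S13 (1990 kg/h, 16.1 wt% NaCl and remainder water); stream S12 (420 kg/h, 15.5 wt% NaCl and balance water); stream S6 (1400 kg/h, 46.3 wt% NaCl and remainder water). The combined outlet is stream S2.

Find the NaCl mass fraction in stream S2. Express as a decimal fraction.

0.2713

Total flow out = 1990 + 420 + 1400 = 3810 kg/h.
NaCl in = 1990×0.161 + 420×0.155 + 1400×0.463 = 1033.7 kg/h.
NaCl mass fraction in S2 = 1033.7/3810 = 0.2713.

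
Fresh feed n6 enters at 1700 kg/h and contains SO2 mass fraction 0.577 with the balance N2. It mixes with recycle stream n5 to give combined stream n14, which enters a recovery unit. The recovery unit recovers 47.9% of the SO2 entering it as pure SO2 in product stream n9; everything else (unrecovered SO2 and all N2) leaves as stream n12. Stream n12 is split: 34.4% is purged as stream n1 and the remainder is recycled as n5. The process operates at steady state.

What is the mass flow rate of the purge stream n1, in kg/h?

N2 enters only via n6 and leaves only via the purge: 1700×0.423 = 0.344×(N2 in n12), and the recovery unit passes all N2, so N2 in n14 = N2 in n12 = 2090.4 kg/h.
SO2 in n14: m_A = 1700×0.577 + (1−0.344)·(1−0.479)·m_A, so m_A = 980.9/0.6582 = 1490.2 kg/h.
n12 = (1−0.479)×1490.2 + 2090.4 = 2866.8 kg/h.
Purge n1 = 0.344×2866.8 = 986.18 kg/h.

986.2 kg/h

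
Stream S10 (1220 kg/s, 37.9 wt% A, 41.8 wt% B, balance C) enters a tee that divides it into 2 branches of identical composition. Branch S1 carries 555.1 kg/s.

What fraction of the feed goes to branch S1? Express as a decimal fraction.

Fraction to S1 = 555.1/1220 = 0.4550.

0.455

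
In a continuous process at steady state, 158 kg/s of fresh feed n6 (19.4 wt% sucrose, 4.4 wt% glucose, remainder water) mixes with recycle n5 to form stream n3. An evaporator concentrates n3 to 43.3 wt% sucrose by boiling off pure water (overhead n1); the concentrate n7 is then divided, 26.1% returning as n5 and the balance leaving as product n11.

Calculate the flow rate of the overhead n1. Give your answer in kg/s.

Overall sucrose balance (none leaves overhead): sucrose in fresh feed = sucrose in product, i.e. 158×0.194 = (1−0.261)·n7·0.433.
n7 = 30.652/(0.433×0.739) = 95.791 kg/s.
Recycle n5 = 0.261×95.791 = 25.002 kg/s.
Combined feed n3 = 158 + 25.002 = 183 kg/s.
Overhead n1 = n3 − n7 = 183 − 95.791 = 87.21 kg/s.

87.21 kg/s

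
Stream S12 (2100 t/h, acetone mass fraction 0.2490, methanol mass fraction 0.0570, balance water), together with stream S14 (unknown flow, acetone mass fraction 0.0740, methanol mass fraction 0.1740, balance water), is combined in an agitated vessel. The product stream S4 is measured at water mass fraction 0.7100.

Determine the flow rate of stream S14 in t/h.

800 t/h

Let S14 be the unknown flow. Total out = 2100 + S14.
water balance: 1457.4 + 0.752·S14 = 0.710·(2100 + S14)
(0.752 − 0.710)·S14 = 0.710×2100 − 1457.4 = 33.6
S14 = 33.6 / 0.042 = 800 t/h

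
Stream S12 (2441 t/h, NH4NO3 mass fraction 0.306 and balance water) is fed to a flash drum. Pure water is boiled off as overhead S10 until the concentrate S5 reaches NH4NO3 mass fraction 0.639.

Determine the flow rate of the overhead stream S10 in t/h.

NH4NO3 is conserved: 2441×0.306 = 746.95 t/h all reports to the concentrate.
Concentrate = 746.95/(target fraction) = 1168.9 t/h.
Overhead = 2441 − 1168.9 = 1272.1 t/h.

1272 t/h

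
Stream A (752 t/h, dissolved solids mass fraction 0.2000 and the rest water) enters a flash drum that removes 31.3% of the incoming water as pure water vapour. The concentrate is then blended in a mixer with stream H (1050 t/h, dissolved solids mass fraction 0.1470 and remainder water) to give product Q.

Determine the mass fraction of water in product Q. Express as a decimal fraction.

Vapour removed = 0.313×0.800×752 = 188.3 t/h; concentrate = 563.7 t/h.
water reaching the mixer = 413.3 (from concentrate) + 1050×0.853 = 1308.9 t/h.
Product flow = 563.7 + 1050 = 1613.7 t/h; water fraction = 0.8111.

0.8111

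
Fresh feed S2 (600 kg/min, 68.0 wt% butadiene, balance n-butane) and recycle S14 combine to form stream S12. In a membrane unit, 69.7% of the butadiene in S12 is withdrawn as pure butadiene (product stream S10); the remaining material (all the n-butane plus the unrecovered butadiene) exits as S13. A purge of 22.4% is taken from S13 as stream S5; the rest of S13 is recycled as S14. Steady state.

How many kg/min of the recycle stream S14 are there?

n-butane enters only via S2 and leaves only via the purge: 600×0.320 = 0.224×(n-butane in S13), and the membrane unit passes all n-butane, so n-butane in S12 = n-butane in S13 = 857.14 kg/min.
butadiene in S12: m_A = 600×0.680 + (1−0.224)·(1−0.697)·m_A, so m_A = 408/0.7649 = 533.42 kg/min.
S13 = (1−0.697)×533.42 + 857.14 = 1018.8 kg/min.
Recycle S14 = (1−0.224)×1018.8 = 790.57 kg/min.

790.6 kg/min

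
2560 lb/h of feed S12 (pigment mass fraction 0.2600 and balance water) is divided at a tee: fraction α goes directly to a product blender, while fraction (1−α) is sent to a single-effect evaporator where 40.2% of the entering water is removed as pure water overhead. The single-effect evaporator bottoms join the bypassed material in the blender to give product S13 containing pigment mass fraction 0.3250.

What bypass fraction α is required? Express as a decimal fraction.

All 2560×0.260 = 665.6 lb/h of pigment reaches S13, so S13 = 665.6/0.325 = 2048 lb/h and vapour = 512 lb/h.
The evaporator receives (1−α)·2560 of feed at 0.740 water and removes 0.402 of that water:
0.402×0.740×(1−α)×2560 = 512
(1−α) = 512/761.55 = 0.6723;  α = 0.3277.

0.328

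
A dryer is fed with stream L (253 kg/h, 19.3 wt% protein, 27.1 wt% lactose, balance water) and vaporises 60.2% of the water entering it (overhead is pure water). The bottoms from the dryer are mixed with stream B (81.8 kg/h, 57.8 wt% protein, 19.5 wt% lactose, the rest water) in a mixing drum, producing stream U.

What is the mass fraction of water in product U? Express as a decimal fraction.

0.287

Vapour removed = 0.602×0.536×253 = 81.636 kg/h; concentrate = 171.36 kg/h.
water reaching the mixer = 53.972 (from concentrate) + 81.8×0.227 = 72.541 kg/h.
Product flow = 171.36 + 81.8 = 253.16 kg/h; water fraction = 0.287.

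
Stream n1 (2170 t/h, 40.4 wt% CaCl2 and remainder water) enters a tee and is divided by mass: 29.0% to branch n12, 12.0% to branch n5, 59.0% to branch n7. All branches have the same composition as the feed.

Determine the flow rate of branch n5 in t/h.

260.4 t/h

Branch n5 flow = 0.120×2170 = 260.4 t/h.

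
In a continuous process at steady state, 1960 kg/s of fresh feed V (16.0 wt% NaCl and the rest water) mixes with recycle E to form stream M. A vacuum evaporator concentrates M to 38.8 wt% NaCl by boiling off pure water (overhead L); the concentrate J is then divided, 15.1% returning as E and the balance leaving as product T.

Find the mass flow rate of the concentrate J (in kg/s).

Overall NaCl balance (none leaves overhead): NaCl in fresh feed = NaCl in product, i.e. 1960×0.160 = (1−0.151)·J·0.388.
J = 313.6/(0.388×0.849) = 952 kg/s.

952 kg/s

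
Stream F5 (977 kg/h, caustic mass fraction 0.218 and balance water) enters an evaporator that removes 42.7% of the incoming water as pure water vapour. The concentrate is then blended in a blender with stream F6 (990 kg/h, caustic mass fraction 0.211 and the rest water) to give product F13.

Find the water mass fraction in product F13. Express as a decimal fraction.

0.743

Vapour removed = 0.427×0.782×977 = 326.23 kg/h; concentrate = 650.77 kg/h.
water reaching the mixer = 437.78 (from concentrate) + 990×0.789 = 1218.9 kg/h.
Product flow = 650.77 + 990 = 1640.8 kg/h; water fraction = 0.743.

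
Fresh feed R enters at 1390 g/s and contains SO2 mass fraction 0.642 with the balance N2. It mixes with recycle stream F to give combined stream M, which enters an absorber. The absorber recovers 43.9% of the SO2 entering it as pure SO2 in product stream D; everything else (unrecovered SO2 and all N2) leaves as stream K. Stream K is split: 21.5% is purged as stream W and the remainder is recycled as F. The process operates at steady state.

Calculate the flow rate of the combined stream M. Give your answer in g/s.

3909 g/s

N2 enters only via R and leaves only via the purge: 1390×0.358 = 0.215×(N2 in K), and the absorber passes all N2, so N2 in M = N2 in K = 2314.5 g/s.
SO2 in M: m_A = 1390×0.642 + (1−0.215)·(1−0.439)·m_A, so m_A = 892.38/0.5596 = 1594.6 g/s.
M = 1594.6 + 2314.5 = 3909.1 g/s.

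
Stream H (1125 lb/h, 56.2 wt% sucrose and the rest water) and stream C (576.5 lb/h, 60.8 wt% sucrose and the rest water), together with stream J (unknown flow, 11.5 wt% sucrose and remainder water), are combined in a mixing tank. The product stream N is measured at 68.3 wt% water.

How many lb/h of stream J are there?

Let J be the unknown flow. Total out = 1701.5 + J.
water balance: 718.74 + 0.885·J = 0.683·(1701.5 + J)
(0.885 − 0.683)·J = 0.683×1701.5 − 718.74 = 443.39
J = 443.39 / 0.202 = 2195 lb/h

2195 lb/h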